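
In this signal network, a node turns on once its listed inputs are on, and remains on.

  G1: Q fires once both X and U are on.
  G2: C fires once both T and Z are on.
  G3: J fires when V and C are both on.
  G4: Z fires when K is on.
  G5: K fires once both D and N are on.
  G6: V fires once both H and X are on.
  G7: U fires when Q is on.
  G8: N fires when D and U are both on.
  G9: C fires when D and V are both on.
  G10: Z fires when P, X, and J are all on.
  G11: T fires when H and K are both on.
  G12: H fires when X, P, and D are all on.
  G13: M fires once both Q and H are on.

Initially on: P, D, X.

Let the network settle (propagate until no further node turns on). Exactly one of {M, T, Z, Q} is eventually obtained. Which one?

Z

G12: X, P, and D on → H on.
H and X are on, so V fires (G6).
G9: D and V on → C on.
G3: V and C on → J on.
G10: P, X, and J on → Z on.
T would need H and K (G11), but K never turns on. Q would need X and U (G1), but U never turns on. M would need Q and H (G13), but Q never turns on.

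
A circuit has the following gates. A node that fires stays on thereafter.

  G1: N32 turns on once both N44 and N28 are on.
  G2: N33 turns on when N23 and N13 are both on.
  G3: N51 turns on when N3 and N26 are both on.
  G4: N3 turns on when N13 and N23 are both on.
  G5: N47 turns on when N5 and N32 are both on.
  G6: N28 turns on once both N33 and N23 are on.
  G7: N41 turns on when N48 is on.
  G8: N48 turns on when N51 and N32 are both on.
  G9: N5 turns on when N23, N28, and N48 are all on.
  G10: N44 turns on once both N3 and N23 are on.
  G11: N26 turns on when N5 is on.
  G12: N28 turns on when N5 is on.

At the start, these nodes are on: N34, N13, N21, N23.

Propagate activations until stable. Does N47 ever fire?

N47 would need N5 and N32 (G5), but N5 never turns on.

No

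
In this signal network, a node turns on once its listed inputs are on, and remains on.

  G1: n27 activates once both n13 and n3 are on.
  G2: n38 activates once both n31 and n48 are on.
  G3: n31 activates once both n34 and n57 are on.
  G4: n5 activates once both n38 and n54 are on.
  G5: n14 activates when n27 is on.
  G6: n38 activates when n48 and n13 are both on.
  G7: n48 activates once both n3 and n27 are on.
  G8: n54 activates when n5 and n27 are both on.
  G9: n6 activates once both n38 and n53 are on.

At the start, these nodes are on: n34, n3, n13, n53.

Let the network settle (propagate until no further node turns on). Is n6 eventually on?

Yes

n13 and n3 are on, so n27 activates (G1).
G7: n3 and n27 on → n48 on.
n48 and n13 are on, so n38 activates (G6).
n38 and n53 are on, so n6 activates (G9).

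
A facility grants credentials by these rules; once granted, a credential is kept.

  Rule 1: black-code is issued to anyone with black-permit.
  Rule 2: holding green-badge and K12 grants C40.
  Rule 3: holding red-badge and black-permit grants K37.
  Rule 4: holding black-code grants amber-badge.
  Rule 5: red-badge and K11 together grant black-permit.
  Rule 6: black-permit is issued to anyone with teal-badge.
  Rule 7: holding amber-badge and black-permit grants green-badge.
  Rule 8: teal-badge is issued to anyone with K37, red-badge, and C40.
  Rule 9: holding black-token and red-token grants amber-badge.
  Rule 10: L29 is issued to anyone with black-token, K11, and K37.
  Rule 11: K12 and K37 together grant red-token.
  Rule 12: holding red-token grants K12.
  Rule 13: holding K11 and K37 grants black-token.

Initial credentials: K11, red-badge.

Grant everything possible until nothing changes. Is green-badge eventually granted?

Yes

Holding red-badge and K11 grants black-permit (Rule 5).
Holding black-permit grants black-code (Rule 1).
Holding black-code grants amber-badge (Rule 4).
Holding amber-badge and black-permit grants green-badge (Rule 7).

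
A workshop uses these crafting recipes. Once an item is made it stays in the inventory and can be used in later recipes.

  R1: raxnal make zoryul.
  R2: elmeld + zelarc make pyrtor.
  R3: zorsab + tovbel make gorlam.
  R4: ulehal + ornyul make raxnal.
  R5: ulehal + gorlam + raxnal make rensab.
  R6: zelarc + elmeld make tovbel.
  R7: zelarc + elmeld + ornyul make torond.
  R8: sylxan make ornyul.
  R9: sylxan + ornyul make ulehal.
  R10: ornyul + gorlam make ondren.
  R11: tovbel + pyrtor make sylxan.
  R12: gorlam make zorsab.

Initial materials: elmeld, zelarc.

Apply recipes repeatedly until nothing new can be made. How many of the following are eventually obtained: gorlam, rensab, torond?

1

Using R2, elmeld and zelarc make pyrtor.
zelarc + elmeld → tovbel (R6).
tovbel + pyrtor → sylxan (R11).
sylxan → ornyul (R8).
zelarc + elmeld + ornyul → torond (R7).
gorlam would need zorsab and tovbel (R3), but zorsab is never obtained.
rensab would need ulehal, gorlam, and raxnal (R5), but gorlam is never obtained.
torond: reached.
Reached: torond — 1 of the 3.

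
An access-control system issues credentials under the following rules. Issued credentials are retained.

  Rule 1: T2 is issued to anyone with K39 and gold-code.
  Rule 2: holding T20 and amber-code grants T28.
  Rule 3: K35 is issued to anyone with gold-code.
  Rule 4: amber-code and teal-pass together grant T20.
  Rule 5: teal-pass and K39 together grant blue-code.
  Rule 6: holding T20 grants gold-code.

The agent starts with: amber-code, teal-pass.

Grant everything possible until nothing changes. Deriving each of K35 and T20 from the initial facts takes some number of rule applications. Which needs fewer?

T20: Holding amber-code and teal-pass grants T20 (Rule 4). [1 rule application]
K35: Holding amber-code and teal-pass grants T20 (Rule 4). Holding T20 grants gold-code (Rule 6). Holding gold-code grants K35 (Rule 3). [3 rule applications]
T20 needs fewer.

T20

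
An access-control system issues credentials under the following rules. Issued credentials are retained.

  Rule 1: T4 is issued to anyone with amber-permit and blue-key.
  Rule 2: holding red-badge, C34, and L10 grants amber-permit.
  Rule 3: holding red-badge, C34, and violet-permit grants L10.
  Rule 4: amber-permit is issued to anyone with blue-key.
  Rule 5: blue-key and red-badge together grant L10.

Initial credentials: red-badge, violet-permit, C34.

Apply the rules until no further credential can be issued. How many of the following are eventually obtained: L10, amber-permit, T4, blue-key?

2

Holding red-badge, C34, and violet-permit grants L10 (Rule 3).
Holding red-badge, C34, and L10 grants amber-permit (Rule 2).
L10: reached.
amber-permit: reached.
T4 would need amber-permit and blue-key (Rule 1), but blue-key is never granted.
No rule produces blue-key, and it is not given.
Reached: L10 and amber-permit — 2 of the 4.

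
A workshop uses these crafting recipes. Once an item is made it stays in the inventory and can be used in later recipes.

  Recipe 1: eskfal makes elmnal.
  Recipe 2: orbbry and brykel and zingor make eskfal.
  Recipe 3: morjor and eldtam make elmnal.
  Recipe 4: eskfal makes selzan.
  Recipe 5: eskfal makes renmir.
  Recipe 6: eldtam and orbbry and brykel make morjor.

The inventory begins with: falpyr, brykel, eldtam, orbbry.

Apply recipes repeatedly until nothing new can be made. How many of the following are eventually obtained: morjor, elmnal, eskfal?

2

eldtam and orbbry and brykel → morjor (Recipe 6).
morjor and eldtam → elmnal (Recipe 3).
morjor: reached.
elmnal: reached.
eskfal would need orbbry, brykel, and zingor (Recipe 2), but zingor is never obtained.
Reached: morjor and elmnal — 2 of the 3.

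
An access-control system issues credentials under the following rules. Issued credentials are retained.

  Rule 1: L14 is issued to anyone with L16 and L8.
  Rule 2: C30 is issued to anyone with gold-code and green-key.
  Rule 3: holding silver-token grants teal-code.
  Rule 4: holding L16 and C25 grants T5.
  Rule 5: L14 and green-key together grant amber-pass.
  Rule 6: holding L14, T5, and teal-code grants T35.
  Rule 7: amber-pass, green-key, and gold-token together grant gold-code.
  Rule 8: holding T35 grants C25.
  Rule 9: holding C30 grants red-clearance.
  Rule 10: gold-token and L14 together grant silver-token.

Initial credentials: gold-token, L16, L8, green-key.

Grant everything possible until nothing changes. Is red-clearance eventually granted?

Yes

Holding L16 and L8 grants L14 (Rule 1).
Holding L14 and green-key grants amber-pass (Rule 5).
Holding amber-pass, green-key, and gold-token grants gold-code (Rule 7).
Holding gold-code and green-key grants C30 (Rule 2).
Holding C30 grants red-clearance (Rule 9).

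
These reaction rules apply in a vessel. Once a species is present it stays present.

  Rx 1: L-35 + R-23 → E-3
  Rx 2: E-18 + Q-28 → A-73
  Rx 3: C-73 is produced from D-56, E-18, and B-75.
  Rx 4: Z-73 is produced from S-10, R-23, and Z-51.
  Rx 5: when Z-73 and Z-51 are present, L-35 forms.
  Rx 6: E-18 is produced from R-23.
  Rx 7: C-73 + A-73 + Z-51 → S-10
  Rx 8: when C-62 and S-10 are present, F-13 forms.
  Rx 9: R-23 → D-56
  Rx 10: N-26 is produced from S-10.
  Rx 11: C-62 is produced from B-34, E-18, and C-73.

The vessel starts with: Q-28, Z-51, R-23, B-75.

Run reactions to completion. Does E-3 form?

R-23 present → E-18 forms (Rx 6).
R-23 present → D-56 forms (Rx 9).
E-18 and Q-28 present → A-73 forms (Rx 2).
D-56, E-18, and B-75 present → C-73 forms (Rx 3).
C-73, A-73, and Z-51 present → S-10 forms (Rx 7).
S-10, R-23, and Z-51 present → Z-73 forms (Rx 4).
Z-73 and Z-51 present → L-35 forms (Rx 5).
L-35 and R-23 present → E-3 forms (Rx 1).

Yes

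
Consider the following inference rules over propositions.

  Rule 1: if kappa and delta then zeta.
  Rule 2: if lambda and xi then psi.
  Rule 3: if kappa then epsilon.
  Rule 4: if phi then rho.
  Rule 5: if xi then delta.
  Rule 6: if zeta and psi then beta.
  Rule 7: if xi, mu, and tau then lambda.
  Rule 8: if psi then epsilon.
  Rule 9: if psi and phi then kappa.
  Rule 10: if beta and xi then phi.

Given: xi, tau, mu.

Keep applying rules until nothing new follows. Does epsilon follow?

xi, mu, and tau hold, so lambda follows (Rule 7).
From lambda and xi, Rule 2 gives psi.
psi holds, so epsilon follows (Rule 8).

Yes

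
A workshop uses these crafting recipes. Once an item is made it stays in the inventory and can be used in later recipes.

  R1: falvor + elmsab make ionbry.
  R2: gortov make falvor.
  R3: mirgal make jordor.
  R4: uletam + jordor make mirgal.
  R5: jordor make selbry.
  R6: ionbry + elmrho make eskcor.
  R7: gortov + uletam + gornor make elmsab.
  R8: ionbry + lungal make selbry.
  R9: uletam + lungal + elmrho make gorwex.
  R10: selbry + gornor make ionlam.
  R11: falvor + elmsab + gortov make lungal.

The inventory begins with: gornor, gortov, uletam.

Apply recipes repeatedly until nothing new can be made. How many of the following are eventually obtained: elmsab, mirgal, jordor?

1

Using R7, gortov, uletam, and gornor make elmsab.
elmsab: reached.
mirgal would need uletam and jordor (R4), but jordor is never obtained.
jordor would need mirgal (R3), but mirgal is never obtained.
Reached: elmsab — 1 of the 3.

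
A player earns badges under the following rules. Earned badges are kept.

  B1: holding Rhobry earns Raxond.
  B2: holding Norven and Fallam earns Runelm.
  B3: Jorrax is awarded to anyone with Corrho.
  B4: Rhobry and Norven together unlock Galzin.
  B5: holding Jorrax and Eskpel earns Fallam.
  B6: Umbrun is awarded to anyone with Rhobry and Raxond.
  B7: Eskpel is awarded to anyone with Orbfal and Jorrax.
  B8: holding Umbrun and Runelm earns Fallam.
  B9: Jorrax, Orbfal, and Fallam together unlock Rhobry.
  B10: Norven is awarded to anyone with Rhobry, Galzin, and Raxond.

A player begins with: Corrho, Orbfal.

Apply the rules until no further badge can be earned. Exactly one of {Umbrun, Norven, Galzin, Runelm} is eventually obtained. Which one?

Umbrun

With Corrho, Jorrax is earned (B3).
With Orbfal and Jorrax, Eskpel is earned (B7).
With Jorrax and Eskpel, Fallam is earned (B5).
With Jorrax, Orbfal, and Fallam, Rhobry is earned (B9).
With Rhobry, Raxond is earned (B1).
With Rhobry and Raxond, Umbrun is earned (B6).
Norven would need Rhobry, Galzin, and Raxond (B10), but Galzin is never earned. Runelm would need Norven and Fallam (B2), but Norven is never earned. Galzin would need Rhobry and Norven (B4), but Norven is never earned.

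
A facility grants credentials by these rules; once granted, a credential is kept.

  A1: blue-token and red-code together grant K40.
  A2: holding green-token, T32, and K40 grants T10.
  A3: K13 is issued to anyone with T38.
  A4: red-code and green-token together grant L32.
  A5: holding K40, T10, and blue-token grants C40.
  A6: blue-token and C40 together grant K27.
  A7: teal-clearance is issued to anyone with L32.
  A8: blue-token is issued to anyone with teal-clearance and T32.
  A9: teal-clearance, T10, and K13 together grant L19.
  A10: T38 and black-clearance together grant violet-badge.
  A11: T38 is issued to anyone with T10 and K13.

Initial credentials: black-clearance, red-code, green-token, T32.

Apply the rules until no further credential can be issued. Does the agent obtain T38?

No

T38 would need T10 and K13 (A11), but K13 is never granted.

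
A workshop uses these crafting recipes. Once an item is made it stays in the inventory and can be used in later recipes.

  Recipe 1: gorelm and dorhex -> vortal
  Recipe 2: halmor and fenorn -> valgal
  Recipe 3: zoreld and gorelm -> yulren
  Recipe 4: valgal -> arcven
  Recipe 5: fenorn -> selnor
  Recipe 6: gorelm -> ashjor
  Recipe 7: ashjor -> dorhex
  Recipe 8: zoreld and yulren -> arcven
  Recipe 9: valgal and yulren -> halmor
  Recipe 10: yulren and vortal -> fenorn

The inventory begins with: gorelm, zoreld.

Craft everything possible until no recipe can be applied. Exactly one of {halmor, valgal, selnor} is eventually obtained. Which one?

gorelm -> ashjor (Recipe 6).
Using Recipe 3, zoreld and gorelm make yulren.
ashjor -> dorhex (Recipe 7).
gorelm and dorhex -> vortal (Recipe 1).
yulren and vortal -> fenorn (Recipe 10).
fenorn -> selnor (Recipe 5).
valgal would need halmor and fenorn (Recipe 2), but halmor is never obtained. halmor would need valgal and yulren (Recipe 9), but valgal is never obtained.

selnor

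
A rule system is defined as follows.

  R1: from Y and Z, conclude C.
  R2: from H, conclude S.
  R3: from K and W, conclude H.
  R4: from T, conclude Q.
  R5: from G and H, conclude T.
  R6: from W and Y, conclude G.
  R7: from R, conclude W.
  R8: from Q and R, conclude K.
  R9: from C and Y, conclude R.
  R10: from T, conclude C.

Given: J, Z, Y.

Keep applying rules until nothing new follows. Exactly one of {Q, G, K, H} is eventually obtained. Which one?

From Y and Z, R1 gives C.
C and Y hold, so R follows (R9).
From R, R7 gives W.
W and Y hold, so G follows (R6).
K would need Q and R (R8), but Q is never established. Q would need T (R4), but T is never established. H would need K and W (R3), but K is never established.

G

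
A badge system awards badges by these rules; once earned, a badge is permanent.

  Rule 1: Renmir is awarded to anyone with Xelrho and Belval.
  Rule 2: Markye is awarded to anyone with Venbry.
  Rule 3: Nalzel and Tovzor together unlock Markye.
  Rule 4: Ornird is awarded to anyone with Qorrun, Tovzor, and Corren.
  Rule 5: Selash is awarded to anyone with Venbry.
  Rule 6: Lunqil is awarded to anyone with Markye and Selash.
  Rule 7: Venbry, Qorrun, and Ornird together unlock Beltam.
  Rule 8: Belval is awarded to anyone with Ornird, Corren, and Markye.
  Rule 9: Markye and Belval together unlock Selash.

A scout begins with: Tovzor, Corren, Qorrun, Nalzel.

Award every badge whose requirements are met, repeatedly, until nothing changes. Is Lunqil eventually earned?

Yes

With Qorrun, Tovzor, and Corren, Ornird is earned (Rule 4).
With Nalzel and Tovzor, Markye is earned (Rule 3).
With Ornird, Corren, and Markye, Belval is earned (Rule 8).
With Markye and Belval, Selash is earned (Rule 9).
With Markye and Selash, Lunqil is earned (Rule 6).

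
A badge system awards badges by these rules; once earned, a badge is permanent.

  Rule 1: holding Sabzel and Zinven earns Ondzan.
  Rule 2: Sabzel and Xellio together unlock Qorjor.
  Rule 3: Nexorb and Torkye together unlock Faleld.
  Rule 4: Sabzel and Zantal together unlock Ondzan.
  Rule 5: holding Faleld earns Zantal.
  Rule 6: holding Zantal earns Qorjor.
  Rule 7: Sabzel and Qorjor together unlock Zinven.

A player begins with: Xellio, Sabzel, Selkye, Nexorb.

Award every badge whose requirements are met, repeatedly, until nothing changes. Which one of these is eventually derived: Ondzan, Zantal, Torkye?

With Sabzel and Xellio, Qorjor is earned (Rule 2).
With Sabzel and Qorjor, Zinven is earned (Rule 7).
With Sabzel and Zinven, Ondzan is earned (Rule 1).
Zantal would need Faleld (Rule 5), but Faleld is never earned. No rule produces Torkye, and it is not given.

Ondzan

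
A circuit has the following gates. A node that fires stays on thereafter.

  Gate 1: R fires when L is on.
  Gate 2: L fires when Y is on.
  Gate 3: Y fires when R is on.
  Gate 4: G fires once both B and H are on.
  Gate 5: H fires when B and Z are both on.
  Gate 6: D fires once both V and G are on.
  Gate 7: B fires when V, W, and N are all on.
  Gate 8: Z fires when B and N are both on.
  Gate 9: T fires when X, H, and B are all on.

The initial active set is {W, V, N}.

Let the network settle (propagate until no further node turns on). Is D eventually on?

V, W, and N are on, so B fires (Gate 7).
Gate 8: B and N on → Z on.
B and Z are on, so H fires (Gate 5).
B and H are on, so G fires (Gate 4).
V and G are on, so D fires (Gate 6).

Yes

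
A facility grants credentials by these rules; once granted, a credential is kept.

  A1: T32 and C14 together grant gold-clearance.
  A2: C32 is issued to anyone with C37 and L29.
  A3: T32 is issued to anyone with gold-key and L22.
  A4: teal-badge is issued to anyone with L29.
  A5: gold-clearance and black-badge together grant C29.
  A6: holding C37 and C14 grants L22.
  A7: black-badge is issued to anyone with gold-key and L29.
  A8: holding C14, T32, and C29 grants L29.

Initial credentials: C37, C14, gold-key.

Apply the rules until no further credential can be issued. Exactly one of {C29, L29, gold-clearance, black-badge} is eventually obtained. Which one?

gold-clearance

Holding C37 and C14 grants L22 (A6).
Holding gold-key and L22 grants T32 (A3).
Holding T32 and C14 grants gold-clearance (A1).
C29 would need gold-clearance and black-badge (A5), but black-badge is never granted. black-badge would need gold-key and L29 (A7), but L29 is never granted. L29 would need C14, T32, and C29 (A8), but C29 is never granted.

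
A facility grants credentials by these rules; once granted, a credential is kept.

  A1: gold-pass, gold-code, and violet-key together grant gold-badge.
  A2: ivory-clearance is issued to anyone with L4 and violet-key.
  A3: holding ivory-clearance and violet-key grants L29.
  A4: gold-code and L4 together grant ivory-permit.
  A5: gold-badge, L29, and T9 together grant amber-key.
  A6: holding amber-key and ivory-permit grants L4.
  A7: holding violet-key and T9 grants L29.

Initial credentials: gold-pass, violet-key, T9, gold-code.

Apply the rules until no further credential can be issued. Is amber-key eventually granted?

Yes

Holding gold-pass, gold-code, and violet-key grants gold-badge (A1).
Holding violet-key and T9 grants L29 (A7).
Holding gold-badge, L29, and T9 grants amber-key (A5).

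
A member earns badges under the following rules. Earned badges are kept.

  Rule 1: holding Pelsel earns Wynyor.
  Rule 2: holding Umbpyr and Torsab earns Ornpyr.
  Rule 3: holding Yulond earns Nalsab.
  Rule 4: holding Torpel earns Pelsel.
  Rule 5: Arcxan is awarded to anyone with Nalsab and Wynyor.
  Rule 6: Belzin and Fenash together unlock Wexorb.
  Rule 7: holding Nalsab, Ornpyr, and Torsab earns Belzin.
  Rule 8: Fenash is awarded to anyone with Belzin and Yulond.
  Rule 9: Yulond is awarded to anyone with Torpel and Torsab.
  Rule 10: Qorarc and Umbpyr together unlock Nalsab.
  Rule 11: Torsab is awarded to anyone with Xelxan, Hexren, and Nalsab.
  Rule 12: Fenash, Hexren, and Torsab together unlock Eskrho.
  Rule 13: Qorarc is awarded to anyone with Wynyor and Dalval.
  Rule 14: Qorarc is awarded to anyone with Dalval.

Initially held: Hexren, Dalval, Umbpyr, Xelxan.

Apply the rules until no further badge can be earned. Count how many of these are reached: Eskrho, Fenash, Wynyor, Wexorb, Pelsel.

0

Eskrho would need Fenash, Hexren, and Torsab (Rule 12), but Fenash is never earned.
Fenash would need Belzin and Yulond (Rule 8), but Yulond is never earned.
Wynyor would need Pelsel (Rule 1), but Pelsel is never earned.
Wexorb would need Belzin and Fenash (Rule 6), but Fenash is never earned.
Pelsel would need Torpel (Rule 4), but Torpel is never earned.
None of the 5 are reached.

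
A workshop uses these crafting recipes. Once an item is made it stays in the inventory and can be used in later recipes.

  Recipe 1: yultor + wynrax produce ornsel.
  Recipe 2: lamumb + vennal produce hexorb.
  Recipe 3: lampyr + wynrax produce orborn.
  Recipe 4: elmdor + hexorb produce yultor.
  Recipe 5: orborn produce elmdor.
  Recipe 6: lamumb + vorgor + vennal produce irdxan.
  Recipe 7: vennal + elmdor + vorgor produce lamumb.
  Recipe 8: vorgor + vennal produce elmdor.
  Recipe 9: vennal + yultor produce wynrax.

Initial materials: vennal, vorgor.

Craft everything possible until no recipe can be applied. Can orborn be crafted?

orborn would need lampyr and wynrax (Recipe 3), but lampyr is never obtained.

No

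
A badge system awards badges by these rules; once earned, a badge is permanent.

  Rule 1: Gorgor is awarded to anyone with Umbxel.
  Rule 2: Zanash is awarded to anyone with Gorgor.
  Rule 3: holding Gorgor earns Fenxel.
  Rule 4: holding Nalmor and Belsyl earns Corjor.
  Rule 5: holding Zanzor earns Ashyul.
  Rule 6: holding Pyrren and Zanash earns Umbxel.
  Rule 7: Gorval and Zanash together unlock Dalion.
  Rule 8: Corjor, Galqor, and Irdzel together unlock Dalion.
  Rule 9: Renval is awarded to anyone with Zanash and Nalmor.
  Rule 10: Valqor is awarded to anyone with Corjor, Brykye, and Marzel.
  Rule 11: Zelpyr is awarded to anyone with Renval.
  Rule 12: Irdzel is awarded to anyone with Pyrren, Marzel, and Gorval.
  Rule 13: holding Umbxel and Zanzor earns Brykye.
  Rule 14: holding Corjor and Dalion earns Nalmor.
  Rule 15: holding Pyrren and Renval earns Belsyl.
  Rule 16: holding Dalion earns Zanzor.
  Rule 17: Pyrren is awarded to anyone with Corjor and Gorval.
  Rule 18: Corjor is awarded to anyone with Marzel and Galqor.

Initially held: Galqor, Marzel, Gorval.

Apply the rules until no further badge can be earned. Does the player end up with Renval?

Renval would need Zanash and Nalmor (Rule 9), but Zanash is never earned.

No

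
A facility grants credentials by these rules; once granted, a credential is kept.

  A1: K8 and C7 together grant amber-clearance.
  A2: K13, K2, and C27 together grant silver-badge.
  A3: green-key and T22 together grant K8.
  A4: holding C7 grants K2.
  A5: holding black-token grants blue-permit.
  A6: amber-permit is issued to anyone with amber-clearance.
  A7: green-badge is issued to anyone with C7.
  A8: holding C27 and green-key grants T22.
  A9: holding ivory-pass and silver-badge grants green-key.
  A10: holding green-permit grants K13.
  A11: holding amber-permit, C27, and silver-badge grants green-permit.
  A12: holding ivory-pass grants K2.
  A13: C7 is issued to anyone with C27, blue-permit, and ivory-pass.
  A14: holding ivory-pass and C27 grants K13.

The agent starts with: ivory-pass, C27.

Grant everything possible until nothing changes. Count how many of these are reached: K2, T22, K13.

Holding ivory-pass and C27 grants K13 (A14).
Holding ivory-pass grants K2 (A12).
Holding K13, K2, and C27 grants silver-badge (A2).
Holding ivory-pass and silver-badge grants green-key (A9).
Holding C27 and green-key grants T22 (A8).
K2: reached.
T22: reached.
K13: reached.
All 3 are reached.

3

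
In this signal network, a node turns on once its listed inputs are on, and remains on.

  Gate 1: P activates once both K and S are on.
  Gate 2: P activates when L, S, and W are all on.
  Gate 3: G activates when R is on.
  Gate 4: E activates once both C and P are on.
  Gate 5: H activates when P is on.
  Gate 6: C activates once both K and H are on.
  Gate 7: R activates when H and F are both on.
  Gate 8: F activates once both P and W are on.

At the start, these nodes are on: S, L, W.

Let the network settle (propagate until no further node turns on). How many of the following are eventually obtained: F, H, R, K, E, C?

3

L, S, and W are on, so P activates (Gate 2).
P and W are on, so F activates (Gate 8).
P is on, so H activates (Gate 5).
Gate 7: H and F on → R on.
F: reached.
H: reached.
R: reached.
No rule produces K, and it is not given.
E would need C and P (Gate 4), but C never turns on.
C would need K and H (Gate 6), but K never turns on.
Reached: F, H, and R — 3 of the 6.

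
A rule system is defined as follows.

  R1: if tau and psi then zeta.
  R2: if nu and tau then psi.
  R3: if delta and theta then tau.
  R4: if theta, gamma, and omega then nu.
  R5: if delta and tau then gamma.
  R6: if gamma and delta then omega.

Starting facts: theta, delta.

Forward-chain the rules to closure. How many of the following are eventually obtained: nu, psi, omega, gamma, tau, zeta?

From delta and theta, R3 gives tau.
From delta and tau, R5 gives gamma.
gamma and delta hold, so omega follows (R6).
theta, gamma, and omega hold, so nu follows (R4).
From nu and tau, R2 gives psi.
From tau and psi, R1 gives zeta.
nu: reached.
psi: reached.
omega: reached.
gamma: reached.
tau: reached.
zeta: reached.
All 6 are reached.

6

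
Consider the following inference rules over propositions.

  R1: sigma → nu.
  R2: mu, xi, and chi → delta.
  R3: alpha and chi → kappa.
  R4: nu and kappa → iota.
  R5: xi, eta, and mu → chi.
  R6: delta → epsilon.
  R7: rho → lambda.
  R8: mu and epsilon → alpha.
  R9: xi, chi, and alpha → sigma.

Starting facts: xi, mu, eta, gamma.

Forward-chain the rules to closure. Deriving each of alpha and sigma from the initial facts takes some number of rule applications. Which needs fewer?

alpha: From xi, eta, and mu, R5 gives chi. From mu, xi, and chi, R2 gives delta. From delta, R6 gives epsilon. From mu and epsilon, R8 gives alpha. [4 rule applications]
sigma: xi, eta, and mu hold, so chi follows (R5). From mu, xi, and chi, R2 gives delta. From delta, R6 gives epsilon. From mu and epsilon, R8 gives alpha. xi, chi, and alpha hold, so sigma follows (R9). [5 rule applications]
alpha needs fewer.

alpha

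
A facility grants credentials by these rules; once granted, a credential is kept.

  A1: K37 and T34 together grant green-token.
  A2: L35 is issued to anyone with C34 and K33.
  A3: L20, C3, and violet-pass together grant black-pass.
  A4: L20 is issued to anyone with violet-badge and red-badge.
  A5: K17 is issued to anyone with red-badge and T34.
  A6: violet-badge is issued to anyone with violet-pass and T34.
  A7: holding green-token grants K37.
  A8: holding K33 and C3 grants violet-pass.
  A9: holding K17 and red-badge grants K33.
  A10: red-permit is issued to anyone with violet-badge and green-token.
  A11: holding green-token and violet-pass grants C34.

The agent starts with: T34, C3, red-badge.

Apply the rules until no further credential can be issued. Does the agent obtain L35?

L35 would need C34 and K33 (A2), but C34 is never granted.

No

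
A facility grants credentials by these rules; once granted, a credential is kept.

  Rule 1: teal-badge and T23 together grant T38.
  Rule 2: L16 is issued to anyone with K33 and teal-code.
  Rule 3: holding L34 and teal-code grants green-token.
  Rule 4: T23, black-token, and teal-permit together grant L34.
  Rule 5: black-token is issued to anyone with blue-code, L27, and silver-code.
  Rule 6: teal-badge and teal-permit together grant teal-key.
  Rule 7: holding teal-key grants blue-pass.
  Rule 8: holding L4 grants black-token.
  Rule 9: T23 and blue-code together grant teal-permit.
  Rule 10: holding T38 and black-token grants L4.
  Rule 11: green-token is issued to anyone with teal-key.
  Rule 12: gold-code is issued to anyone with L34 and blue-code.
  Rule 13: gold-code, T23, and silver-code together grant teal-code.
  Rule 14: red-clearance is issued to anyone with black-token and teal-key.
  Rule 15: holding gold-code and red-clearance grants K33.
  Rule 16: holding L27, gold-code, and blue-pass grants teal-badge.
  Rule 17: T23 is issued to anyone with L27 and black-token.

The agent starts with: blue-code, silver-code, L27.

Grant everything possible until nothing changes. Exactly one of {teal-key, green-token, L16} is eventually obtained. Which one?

green-token

Holding blue-code, L27, and silver-code grants black-token (Rule 5).
Holding L27 and black-token grants T23 (Rule 17).
Holding T23 and blue-code grants teal-permit (Rule 9).
Holding T23, black-token, and teal-permit grants L34 (Rule 4).
Holding L34 and blue-code grants gold-code (Rule 12).
Holding gold-code, T23, and silver-code grants teal-code (Rule 13).
Holding L34 and teal-code grants green-token (Rule 3).
L16 would need K33 and teal-code (Rule 2), but K33 is never granted. teal-key would need teal-badge and teal-permit (Rule 6), but teal-badge is never granted.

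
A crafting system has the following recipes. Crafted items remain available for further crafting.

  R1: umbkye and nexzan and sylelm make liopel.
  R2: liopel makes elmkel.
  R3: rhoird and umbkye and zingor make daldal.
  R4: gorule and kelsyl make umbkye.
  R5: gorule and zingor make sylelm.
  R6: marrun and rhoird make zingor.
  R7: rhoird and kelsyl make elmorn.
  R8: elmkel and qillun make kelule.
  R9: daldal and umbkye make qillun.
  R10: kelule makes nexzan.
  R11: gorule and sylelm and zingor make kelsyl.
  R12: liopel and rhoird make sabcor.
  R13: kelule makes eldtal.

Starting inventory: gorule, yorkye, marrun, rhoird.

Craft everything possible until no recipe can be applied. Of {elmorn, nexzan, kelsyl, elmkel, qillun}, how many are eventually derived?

Using R6, marrun and rhoird make zingor.
gorule and zingor → sylelm (R5).
gorule and sylelm and zingor → kelsyl (R11).
rhoird and kelsyl → elmorn (R7).
Using R4, gorule and kelsyl make umbkye.
Using R3, rhoird, umbkye, and zingor make daldal.
Using R9, daldal and umbkye make qillun.
elmorn: reached.
nexzan would need kelule (R10), but kelule is never obtained.
kelsyl: reached.
elmkel would need liopel (R2), but liopel is never obtained.
qillun: reached.
Reached: elmorn, kelsyl, and qillun — 3 of the 5.

3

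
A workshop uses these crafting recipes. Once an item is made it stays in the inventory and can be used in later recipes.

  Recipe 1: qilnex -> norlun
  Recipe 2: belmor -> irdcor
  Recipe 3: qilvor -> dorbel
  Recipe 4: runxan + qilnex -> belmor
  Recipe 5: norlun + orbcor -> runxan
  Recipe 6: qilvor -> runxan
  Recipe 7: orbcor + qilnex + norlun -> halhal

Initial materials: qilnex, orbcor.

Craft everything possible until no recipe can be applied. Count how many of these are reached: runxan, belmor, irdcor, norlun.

4

qilnex -> norlun (Recipe 1).
Using Recipe 5, norlun and orbcor make runxan.
runxan + qilnex -> belmor (Recipe 4).
belmor -> irdcor (Recipe 2).
runxan: reached.
belmor: reached.
irdcor: reached.
norlun: reached.
All 4 are reached.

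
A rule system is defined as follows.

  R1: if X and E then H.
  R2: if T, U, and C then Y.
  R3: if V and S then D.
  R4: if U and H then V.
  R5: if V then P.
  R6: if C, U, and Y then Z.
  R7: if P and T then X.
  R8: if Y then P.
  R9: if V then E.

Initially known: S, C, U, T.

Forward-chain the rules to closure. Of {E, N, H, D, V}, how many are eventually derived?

0

E would need V (R9), but V is never established.
No rule produces N, and it is not given.
H would need X and E (R1), but E is never established.
D would need V and S (R3), but V is never established.
V would need U and H (R4), but H is never established.
None of the 5 are reached.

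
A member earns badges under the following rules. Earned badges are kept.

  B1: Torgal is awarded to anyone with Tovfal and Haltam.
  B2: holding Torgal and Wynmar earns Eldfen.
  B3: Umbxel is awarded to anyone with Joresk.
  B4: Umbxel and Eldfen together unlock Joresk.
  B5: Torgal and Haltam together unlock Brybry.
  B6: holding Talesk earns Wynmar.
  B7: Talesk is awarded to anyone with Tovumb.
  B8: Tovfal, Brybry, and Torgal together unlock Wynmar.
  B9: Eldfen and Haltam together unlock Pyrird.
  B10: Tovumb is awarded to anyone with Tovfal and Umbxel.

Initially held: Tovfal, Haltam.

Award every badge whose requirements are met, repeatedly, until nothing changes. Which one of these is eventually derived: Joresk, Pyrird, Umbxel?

With Tovfal and Haltam, Torgal is earned (B1).
With Torgal and Haltam, Brybry is earned (B5).
With Tovfal, Brybry, and Torgal, Wynmar is earned (B8).
With Torgal and Wynmar, Eldfen is earned (B2).
With Eldfen and Haltam, Pyrird is earned (B9).
Umbxel would need Joresk (B3), but Joresk is never earned. Joresk would need Umbxel and Eldfen (B4), but Umbxel is never earned.

Pyrird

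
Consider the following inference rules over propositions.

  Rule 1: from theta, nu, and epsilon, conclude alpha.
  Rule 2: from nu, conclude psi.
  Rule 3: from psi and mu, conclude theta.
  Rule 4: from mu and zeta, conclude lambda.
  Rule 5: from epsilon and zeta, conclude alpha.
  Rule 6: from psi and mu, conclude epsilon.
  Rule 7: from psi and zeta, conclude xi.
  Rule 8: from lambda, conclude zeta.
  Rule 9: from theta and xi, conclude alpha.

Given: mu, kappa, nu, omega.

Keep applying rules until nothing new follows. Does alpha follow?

Yes

From nu, Rule 2 gives psi.
From psi and mu, Rule 3 gives theta.
psi and mu hold, so epsilon follows (Rule 6).
From theta, nu, and epsilon, Rule 1 gives alpha.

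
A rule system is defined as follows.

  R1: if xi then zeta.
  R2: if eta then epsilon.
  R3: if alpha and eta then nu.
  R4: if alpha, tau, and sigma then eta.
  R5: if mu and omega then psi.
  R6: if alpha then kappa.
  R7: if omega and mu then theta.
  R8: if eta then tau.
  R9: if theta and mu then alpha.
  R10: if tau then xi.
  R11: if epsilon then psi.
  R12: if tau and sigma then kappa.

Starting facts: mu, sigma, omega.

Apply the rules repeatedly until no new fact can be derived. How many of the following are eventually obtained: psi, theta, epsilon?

2

From mu and omega, R5 gives psi.
omega and mu hold, so theta follows (R7).
psi: reached.
theta: reached.
epsilon would need eta (R2), but eta is never established.
Reached: psi and theta — 2 of the 3.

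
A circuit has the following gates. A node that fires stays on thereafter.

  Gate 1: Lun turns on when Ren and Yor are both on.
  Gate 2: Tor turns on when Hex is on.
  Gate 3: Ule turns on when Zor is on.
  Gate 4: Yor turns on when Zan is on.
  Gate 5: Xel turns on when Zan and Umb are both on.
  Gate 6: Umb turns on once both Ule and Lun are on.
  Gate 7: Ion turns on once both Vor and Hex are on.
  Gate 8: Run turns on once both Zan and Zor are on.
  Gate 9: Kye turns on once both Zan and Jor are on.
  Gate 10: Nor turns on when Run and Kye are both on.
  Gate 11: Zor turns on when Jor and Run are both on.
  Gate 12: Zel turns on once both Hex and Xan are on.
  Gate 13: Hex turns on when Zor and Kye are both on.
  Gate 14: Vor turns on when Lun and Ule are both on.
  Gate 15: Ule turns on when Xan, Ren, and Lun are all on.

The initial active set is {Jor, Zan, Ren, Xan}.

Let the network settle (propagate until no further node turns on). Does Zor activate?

No

Zor would need Jor and Run (Gate 11), but Run never turns on.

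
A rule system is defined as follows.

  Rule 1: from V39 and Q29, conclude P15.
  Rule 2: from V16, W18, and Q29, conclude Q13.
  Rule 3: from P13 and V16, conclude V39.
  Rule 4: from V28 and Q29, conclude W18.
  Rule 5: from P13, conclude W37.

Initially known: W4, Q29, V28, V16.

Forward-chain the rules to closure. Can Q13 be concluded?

From V28 and Q29, Rule 4 gives W18.
From V16, W18, and Q29, Rule 2 gives Q13.

Yes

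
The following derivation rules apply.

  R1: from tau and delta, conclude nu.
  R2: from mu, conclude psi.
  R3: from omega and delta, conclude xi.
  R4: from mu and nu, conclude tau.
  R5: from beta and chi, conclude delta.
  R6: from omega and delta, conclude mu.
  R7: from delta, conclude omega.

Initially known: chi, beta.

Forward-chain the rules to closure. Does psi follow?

beta and chi hold, so delta follows (R5).
From delta, R7 gives omega.
omega and delta hold, so mu follows (R6).
mu holds, so psi follows (R2).

Yes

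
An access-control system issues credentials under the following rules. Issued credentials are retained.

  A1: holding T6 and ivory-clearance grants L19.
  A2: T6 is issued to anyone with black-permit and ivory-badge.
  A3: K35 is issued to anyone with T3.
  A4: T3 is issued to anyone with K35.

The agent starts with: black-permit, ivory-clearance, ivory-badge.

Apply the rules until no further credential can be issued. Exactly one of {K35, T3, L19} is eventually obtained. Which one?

L19

Holding black-permit and ivory-badge grants T6 (A2).
Holding T6 and ivory-clearance grants L19 (A1).
T3 would need K35 (A4), but K35 is never granted. K35 would need T3 (A3), but T3 is never granted.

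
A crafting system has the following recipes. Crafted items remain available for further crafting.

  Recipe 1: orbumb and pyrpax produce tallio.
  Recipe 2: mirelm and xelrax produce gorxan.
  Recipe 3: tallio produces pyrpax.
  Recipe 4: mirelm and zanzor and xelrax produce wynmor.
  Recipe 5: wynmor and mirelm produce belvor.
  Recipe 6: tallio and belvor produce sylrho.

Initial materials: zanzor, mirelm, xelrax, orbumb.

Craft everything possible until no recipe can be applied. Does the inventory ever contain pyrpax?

No

pyrpax would need tallio (Recipe 3), but tallio is never obtained.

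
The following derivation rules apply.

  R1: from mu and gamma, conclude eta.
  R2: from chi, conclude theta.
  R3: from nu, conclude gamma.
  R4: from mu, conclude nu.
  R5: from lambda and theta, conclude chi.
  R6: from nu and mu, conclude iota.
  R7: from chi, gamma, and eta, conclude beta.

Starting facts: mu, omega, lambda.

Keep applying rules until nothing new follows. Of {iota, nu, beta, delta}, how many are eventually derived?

2

mu holds, so nu follows (R4).
From nu and mu, R6 gives iota.
iota: reached.
nu: reached.
beta would need chi, gamma, and eta (R7), but chi is never established.
No rule produces delta, and it is not given.
Reached: iota and nu — 2 of the 4.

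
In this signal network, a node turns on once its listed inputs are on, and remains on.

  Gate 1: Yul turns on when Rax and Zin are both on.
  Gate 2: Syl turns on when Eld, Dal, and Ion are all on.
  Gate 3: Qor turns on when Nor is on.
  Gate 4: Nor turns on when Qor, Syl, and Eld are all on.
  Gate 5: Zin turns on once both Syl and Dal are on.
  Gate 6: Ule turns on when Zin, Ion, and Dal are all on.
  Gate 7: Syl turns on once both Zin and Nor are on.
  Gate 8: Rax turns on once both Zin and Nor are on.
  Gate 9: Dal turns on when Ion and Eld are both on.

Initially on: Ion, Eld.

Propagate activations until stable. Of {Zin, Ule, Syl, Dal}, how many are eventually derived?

Gate 9: Ion and Eld on → Dal on.
Eld, Dal, and Ion are on, so Syl turns on (Gate 2).
Syl and Dal are on, so Zin turns on (Gate 5).
Gate 6: Zin, Ion, and Dal on → Ule on.
Zin: reached.
Ule: reached.
Syl: reached.
Dal: reached.
All 4 are reached.

4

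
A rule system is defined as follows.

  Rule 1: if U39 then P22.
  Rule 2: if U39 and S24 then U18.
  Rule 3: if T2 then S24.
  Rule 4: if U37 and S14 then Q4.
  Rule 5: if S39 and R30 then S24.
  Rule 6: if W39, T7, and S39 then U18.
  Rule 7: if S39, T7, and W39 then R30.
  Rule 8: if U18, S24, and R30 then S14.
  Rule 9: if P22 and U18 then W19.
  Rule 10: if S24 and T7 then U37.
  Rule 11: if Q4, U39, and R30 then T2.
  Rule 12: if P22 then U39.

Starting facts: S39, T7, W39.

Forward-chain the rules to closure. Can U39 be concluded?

U39 would need P22 (Rule 12), but P22 is never established.

No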